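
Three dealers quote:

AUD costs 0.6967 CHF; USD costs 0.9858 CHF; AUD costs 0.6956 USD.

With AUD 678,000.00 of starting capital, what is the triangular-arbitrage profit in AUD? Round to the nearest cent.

Profit: AUD 10,853.89

Profitable loop is AUD → CHF → USD → AUD:
AUD 678,000.00 × 0.6967 = CHF 472,362.60
CHF 472,362.60 ÷ 0.9858 = USD 479,166.77
USD 479,166.77 ÷ 0.6956 = AUD 688,853.89
Profit = AUD 688,853.89 − AUD 678,000.00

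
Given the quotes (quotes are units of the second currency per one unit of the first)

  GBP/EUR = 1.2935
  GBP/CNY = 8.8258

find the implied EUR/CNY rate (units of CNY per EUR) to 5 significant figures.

1 EUR ÷ 1.2935 = 0.773096 GBP
0.773096 GBP × 8.8258 = 6.82319 CNY

EUR/CNY = 6.8232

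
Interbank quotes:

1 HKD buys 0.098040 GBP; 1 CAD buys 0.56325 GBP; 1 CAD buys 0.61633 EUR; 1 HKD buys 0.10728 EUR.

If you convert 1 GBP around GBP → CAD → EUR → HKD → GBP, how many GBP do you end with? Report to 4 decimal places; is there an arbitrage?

1.0000 (no arbitrage)

Around GBP → CAD → EUR → HKD → GBP: 1 ÷ 0.56325 × 0.61633 ÷ 0.10728 × 0.098040 = 0.999992
Product ≈ 1 (deviation 0.001%, within rounding noise).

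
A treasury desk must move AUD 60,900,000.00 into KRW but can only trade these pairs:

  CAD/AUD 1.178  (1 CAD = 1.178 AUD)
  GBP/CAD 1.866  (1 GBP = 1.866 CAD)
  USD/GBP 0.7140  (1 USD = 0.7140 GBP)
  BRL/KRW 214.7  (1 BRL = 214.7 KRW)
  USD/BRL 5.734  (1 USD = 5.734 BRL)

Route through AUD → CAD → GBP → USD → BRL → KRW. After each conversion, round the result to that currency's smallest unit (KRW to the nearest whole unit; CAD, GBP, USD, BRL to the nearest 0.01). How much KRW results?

KRW 47,769,630,724

AUD 60,900,000.00 ÷ 1.178 = CAD 51,697,792.87
CAD 51,697,792.87 ÷ 1.866 = GBP 27,705,140.87
GBP 27,705,140.87 ÷ 0.7140 = USD 38,802,718.31
USD 38,802,718.31 × 5.734 = BRL 222,494,786.79
BRL 222,494,786.79 × 214.7 = KRW 47,769,630,724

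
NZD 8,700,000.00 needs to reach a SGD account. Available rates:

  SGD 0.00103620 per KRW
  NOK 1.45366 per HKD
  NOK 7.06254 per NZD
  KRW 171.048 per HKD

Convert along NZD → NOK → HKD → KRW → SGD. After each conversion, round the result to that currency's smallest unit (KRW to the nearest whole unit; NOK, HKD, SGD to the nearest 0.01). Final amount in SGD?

NZD 8,700,000.00 × 7.06254 = NOK 61,444,098.00
NOK 61,444,098.00 ÷ 1.45366 = HKD 42,268,548.35
HKD 42,268,548.35 × 171.048 = KRW 7,229,950,658
KRW 7,229,950,658 × 0.00103620 = SGD 7,491,674.87

SGD 7,491,674.87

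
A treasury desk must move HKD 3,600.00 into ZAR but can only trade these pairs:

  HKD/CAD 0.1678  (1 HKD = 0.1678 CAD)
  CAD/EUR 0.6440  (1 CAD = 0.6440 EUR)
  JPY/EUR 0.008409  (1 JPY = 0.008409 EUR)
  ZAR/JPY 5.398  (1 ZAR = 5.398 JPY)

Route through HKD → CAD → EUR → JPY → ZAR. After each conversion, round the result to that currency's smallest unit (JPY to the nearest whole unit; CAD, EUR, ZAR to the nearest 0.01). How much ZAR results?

ZAR 8,570.58

HKD 3,600.00 × 0.1678 = CAD 604.08
CAD 604.08 × 0.6440 = EUR 389.03
EUR 389.03 ÷ 0.008409 = JPY 46,264
JPY 46,264 ÷ 5.398 = ZAR 8,570.58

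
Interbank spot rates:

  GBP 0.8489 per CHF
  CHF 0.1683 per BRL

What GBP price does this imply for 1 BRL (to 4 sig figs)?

1 BRL × 0.1683 = 0.1683 CHF
0.1683 CHF × 0.8489 = 0.14287 GBP

BRL/GBP = 0.1429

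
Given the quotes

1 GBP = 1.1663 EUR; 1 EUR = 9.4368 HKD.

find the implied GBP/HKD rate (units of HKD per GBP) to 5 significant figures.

GBP/HKD = 11.006

1 GBP × 1.1663 = 1.1663 EUR
1.1663 EUR × 9.4368 = 11.0061 HKD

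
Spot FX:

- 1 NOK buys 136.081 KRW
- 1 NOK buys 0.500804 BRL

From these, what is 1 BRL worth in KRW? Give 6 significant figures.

BRL/KRW = 271.725

1 BRL ÷ 0.500804 = 1.99679 NOK
1.99679 NOK × 136.081 = 271.725 KRW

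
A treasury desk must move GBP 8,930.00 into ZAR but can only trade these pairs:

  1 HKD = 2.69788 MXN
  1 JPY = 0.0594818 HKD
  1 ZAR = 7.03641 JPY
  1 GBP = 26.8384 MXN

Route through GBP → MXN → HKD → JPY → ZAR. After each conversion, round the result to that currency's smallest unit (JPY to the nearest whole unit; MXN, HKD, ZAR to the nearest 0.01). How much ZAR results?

ZAR 212,251.28

GBP 8,930.00 × 26.8384 = MXN 239,666.91
MXN 239,666.91 ÷ 2.69788 = HKD 88,835.27
HKD 88,835.27 ÷ 0.0594818 = JPY 1,493,487
JPY 1,493,487 ÷ 7.03641 = ZAR 212,251.28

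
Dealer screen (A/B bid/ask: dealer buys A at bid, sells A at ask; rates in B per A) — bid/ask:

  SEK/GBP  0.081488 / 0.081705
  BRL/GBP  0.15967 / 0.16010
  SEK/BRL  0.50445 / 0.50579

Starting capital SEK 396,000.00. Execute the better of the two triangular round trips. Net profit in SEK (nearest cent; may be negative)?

Best loop SEK → GBP → BRL → SEK:
SEK 396,000.00 × 0.081488 (sell SEK at bid) = GBP 32,269.25
GBP 32,269.25 ÷ 0.16010 (buy BRL at ask) = BRL 201,556.83
BRL 201,556.83 ÷ 0.50579 (buy SEK at ask) = SEK 398,499.04

Net profit: SEK 2,499.04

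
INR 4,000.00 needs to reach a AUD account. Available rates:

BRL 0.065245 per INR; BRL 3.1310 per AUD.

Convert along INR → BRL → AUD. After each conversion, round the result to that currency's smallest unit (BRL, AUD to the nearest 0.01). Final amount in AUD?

INR 4,000.00 × 0.065245 = BRL 260.98
BRL 260.98 ÷ 3.1310 = AUD 83.35

AUD 83.35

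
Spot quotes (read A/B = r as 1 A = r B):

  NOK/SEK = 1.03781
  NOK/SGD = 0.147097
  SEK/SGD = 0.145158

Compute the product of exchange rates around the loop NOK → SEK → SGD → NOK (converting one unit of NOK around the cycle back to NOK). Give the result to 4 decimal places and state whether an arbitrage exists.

1.0241 (arbitrage exists)

Around NOK → SEK → SGD → NOK: 1 × 1.03781 × 0.145158 ÷ 0.147097 = 1.024130
Product > 1; profitable direction is NOK → SEK → SGD → NOK.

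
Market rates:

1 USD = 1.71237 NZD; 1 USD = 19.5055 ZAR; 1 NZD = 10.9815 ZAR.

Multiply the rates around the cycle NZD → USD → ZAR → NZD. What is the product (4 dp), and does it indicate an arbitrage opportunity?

Around NZD → USD → ZAR → NZD: 1 ÷ 1.71237 × 19.5055 ÷ 10.9815 = 1.037284
Product > 1; profitable direction is NZD → USD → ZAR → NZD.

1.0373 (arbitrage exists)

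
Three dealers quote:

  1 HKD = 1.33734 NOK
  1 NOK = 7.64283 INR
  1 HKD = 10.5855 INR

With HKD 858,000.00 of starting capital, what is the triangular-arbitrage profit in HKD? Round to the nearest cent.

Profitable loop is HKD → INR → NOK → HKD:
HKD 858,000.00 × 10.5855 = INR 9,082,359.00
INR 9,082,359.00 ÷ 7.64283 = NOK 1,188,350.26
NOK 1,188,350.26 ÷ 1.33734 = HKD 888,592.47
Profit = HKD 888,592.47 − HKD 858,000.00

Profit: HKD 30,592.47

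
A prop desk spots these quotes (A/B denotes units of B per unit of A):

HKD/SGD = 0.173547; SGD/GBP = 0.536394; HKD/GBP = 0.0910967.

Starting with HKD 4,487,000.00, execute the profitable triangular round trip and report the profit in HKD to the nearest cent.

Profitable loop is HKD → SGD → GBP → HKD:
HKD 4,487,000.00 × 0.173547 = SGD 778,705.39
SGD 778,705.39 × 0.536394 = GBP 417,692.90
GBP 417,692.90 ÷ 0.0910967 = HKD 4,585,159.49
Profit = HKD 4,585,159.49 − HKD 4,487,000.00

Profit: HKD 98,159.49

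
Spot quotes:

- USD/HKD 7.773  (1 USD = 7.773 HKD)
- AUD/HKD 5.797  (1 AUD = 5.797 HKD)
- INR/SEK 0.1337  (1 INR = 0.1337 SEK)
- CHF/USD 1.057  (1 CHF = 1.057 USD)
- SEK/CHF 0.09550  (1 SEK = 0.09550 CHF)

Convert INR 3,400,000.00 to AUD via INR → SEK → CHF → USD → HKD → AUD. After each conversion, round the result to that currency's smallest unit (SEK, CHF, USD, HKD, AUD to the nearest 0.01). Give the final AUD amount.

AUD 61,528.18

INR 3,400,000.00 × 0.1337 = SEK 454,580.00
SEK 454,580.00 × 0.09550 = CHF 43,412.39
CHF 43,412.39 × 1.057 = USD 45,886.90
USD 45,886.90 × 7.773 = HKD 356,678.87
HKD 356,678.87 ÷ 5.797 = AUD 61,528.18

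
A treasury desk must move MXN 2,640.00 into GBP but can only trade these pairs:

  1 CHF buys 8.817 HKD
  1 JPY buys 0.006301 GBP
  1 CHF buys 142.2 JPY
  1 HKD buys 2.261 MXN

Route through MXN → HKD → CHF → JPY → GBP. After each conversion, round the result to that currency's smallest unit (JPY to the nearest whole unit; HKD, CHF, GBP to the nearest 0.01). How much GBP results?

GBP 118.66

MXN 2,640.00 ÷ 2.261 = HKD 1,167.62
HKD 1,167.62 ÷ 8.817 = CHF 132.43
CHF 132.43 × 142.2 = JPY 18,832
JPY 18,832 × 0.006301 = GBP 118.66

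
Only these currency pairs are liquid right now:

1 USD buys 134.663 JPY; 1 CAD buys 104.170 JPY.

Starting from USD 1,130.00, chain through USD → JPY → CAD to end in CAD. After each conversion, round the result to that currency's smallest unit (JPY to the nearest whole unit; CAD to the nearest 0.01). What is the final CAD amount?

USD 1,130.00 × 134.663 = JPY 152,169
JPY 152,169 ÷ 104.170 = CAD 1,460.78

CAD 1,460.78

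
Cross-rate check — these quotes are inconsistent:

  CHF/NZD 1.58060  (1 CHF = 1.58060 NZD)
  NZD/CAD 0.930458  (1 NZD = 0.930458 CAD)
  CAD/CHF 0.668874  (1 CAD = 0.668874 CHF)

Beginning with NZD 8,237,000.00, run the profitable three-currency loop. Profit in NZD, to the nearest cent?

Profit: NZD 136,480.23

Profitable loop is NZD → CHF → CAD → NZD:
NZD 8,237,000.00 ÷ 1.58060 = CHF 5,211,312.16
CHF 5,211,312.16 ÷ 0.668874 = CAD 7,791,171.67
CAD 7,791,171.67 ÷ 0.930458 = NZD 8,373,480.23
Profit = NZD 8,373,480.23 − NZD 8,237,000.00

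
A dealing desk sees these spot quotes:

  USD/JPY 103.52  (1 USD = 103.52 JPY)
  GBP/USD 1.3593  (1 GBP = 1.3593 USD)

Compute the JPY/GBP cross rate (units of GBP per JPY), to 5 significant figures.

1 JPY ÷ 103.52 = 0.00965997 USD
0.00965997 USD ÷ 1.3593 = 0.00710658 GBP

JPY/GBP = 0.0071066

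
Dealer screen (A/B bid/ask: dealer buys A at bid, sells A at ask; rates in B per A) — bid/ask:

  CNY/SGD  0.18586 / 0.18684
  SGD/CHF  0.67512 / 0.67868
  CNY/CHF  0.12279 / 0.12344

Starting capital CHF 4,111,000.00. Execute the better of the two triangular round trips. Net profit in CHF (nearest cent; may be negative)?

Best loop CHF → CNY → SGD → CHF:
CHF 4,111,000.00 ÷ 0.12344 (buy CNY at ask) = CNY 33,303,629.29
CNY 33,303,629.29 × 0.18586 (sell CNY at bid) = SGD 6,189,812.54
SGD 6,189,812.54 × 0.67512 (sell SGD at bid) = CHF 4,178,866.24

Net profit: CHF 67,866.24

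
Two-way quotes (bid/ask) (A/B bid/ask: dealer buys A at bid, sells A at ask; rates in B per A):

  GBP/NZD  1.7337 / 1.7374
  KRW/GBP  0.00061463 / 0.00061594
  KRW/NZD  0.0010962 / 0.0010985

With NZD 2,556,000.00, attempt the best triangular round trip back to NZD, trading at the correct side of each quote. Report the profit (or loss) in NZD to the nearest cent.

Best loop NZD → GBP → KRW → NZD:
NZD 2,556,000.00 ÷ 1.7374 (buy GBP at ask) = GBP 1,471,163.81
GBP 1,471,163.81 ÷ 0.00061594 (buy KRW at ask) = KRW 2,388,485,580
KRW 2,388,485,580 × 0.0010962 (sell KRW at bid) = NZD 2,618,257.89

Net profit: NZD 62,257.89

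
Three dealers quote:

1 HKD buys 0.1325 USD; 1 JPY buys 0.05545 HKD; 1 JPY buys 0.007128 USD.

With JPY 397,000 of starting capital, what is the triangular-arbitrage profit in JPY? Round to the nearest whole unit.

Profit: JPY 12,204

Profitable loop is JPY → HKD → USD → JPY:
JPY 397,000 × 0.05545 = HKD 22,013.65
HKD 22,013.65 × 0.1325 = USD 2,916.81
USD 2,916.81 ÷ 0.007128 = JPY 409,204
Profit = JPY 409,204 − JPY 397,000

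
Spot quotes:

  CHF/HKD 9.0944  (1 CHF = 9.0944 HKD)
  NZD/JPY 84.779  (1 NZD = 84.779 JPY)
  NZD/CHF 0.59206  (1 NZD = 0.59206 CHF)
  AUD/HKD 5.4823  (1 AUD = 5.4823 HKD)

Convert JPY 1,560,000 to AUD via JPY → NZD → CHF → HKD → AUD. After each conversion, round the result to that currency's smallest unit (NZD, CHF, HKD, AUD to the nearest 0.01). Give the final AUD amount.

AUD 18,072.30

JPY 1,560,000 ÷ 84.779 = NZD 18,400.78
NZD 18,400.78 × 0.59206 = CHF 10,894.37
CHF 10,894.37 × 9.0944 = HKD 99,077.76
HKD 99,077.76 ÷ 5.4823 = AUD 18,072.30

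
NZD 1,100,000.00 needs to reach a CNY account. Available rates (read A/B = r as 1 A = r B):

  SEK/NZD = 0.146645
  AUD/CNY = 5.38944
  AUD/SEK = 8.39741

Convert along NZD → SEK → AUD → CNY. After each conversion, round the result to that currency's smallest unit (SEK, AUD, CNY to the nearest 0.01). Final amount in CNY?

CNY 4,814,195.37

NZD 1,100,000.00 ÷ 0.146645 = SEK 7,501,108.12
SEK 7,501,108.12 ÷ 8.39741 = AUD 893,264.49
AUD 893,264.49 × 5.38944 = CNY 4,814,195.37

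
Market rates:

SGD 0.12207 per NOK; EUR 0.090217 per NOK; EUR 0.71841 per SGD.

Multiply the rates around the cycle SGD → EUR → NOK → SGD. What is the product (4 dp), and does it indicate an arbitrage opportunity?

0.9721 (arbitrage exists)

Around SGD → EUR → NOK → SGD: 1 × 0.71841 ÷ 0.090217 × 0.12207 = 0.972060
Product < 1; profitable direction is SGD → NOK → EUR → SGD.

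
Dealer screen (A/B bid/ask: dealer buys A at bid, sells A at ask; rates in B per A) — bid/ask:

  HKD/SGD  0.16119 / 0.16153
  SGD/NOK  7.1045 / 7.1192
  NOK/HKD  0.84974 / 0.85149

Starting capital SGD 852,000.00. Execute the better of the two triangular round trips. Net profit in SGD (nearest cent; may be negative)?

Net profit: SGD 18,113.00

Best loop SGD → HKD → NOK → SGD:
SGD 852,000.00 ÷ 0.16153 (buy HKD at ask) = HKD 5,274,562.00
HKD 5,274,562.00 ÷ 0.85149 (buy NOK at ask) = NOK 6,194,508.45
NOK 6,194,508.45 ÷ 7.1192 (buy SGD at ask) = SGD 870,113.00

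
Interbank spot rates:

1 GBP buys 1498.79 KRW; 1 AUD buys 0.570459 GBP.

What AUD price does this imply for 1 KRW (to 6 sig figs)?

1 KRW ÷ 1498.79 = 0.000667205 GBP
0.000667205 GBP ÷ 0.570459 = 0.00116959 AUD

KRW/AUD = 0.00116959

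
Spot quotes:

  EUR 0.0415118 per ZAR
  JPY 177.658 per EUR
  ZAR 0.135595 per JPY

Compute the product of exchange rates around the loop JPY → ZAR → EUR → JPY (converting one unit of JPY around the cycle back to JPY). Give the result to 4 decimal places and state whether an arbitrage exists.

Around JPY → ZAR → EUR → JPY: 1 × 0.135595 × 0.0415118 × 177.658 = 1.000000
Product ≈ 1 (deviation 0.000%, within rounding noise).

1.0000 (no arbitrage)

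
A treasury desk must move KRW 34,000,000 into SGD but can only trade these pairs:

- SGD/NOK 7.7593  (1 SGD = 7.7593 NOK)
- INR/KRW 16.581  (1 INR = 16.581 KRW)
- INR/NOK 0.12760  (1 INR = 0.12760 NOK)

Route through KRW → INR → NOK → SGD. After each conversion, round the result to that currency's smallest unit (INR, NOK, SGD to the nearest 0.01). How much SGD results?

KRW 34,000,000 ÷ 16.581 = INR 2,050,539.77
INR 2,050,539.77 × 0.12760 = NOK 261,648.87
NOK 261,648.87 ÷ 7.7593 = SGD 33,720.68

SGD 33,720.68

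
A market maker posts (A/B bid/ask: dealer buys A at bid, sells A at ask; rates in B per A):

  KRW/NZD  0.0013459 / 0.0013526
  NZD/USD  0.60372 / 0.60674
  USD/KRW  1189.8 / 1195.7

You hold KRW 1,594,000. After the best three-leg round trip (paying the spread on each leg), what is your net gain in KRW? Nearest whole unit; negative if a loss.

Net profit: KRW 30,404

Best loop KRW → USD → NZD → KRW:
KRW 1,594,000 ÷ 1195.7 (buy USD at ask) = USD 1,333.11
USD 1,333.11 ÷ 0.60674 (buy NZD at ask) = NZD 2,197.17
NZD 2,197.17 ÷ 0.0013526 (buy KRW at ask) = KRW 1,624,404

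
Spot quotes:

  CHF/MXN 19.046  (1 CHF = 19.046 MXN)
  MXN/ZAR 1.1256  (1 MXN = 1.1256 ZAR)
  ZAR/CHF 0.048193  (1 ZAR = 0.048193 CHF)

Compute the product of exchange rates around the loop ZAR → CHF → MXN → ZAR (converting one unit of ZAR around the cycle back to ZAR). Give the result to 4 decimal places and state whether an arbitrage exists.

1.0332 (arbitrage exists)

Around ZAR → CHF → MXN → ZAR: 1 × 0.048193 × 19.046 × 1.1256 = 1.033170
Product > 1; profitable direction is ZAR → CHF → MXN → ZAR.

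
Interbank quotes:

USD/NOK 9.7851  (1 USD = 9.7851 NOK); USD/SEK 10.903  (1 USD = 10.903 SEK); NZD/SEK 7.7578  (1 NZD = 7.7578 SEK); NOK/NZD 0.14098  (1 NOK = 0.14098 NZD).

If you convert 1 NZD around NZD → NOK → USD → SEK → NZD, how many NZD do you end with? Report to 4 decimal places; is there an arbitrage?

1.0188 (arbitrage exists)

Around NZD → NOK → USD → SEK → NZD: 1 ÷ 0.14098 ÷ 9.7851 × 10.903 ÷ 7.7578 = 1.018790
Product > 1; profitable direction is NZD → NOK → USD → SEK → NZD.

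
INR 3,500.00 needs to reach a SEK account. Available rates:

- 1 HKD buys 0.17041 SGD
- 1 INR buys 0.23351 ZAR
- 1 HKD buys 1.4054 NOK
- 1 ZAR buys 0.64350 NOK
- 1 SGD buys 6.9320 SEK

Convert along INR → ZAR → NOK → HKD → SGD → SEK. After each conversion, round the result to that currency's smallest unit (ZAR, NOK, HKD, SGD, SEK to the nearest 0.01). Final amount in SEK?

INR 3,500.00 × 0.23351 = ZAR 817.28
ZAR 817.28 × 0.64350 = NOK 525.92
NOK 525.92 ÷ 1.4054 = HKD 374.21
HKD 374.21 × 0.17041 = SGD 63.77
SGD 63.77 × 6.9320 = SEK 442.05

SEK 442.05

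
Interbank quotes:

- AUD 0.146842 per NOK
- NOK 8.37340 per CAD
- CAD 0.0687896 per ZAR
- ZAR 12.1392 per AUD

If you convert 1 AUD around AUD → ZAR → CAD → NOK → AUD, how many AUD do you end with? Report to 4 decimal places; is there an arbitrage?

Around AUD → ZAR → CAD → NOK → AUD: 1 × 12.1392 × 0.0687896 × 8.37340 × 0.146842 = 1.026751
Product > 1; profitable direction is AUD → ZAR → CAD → NOK → AUD.

1.0268 (arbitrage exists)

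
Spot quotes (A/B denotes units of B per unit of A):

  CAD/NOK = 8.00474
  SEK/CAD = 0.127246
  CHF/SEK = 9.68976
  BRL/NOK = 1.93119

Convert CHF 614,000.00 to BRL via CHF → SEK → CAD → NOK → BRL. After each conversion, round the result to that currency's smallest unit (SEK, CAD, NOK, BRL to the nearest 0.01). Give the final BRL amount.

CHF 614,000.00 × 9.68976 = SEK 5,949,512.64
SEK 5,949,512.64 × 0.127246 = CAD 757,051.69
CAD 757,051.69 × 8.00474 = NOK 6,060,001.95
NOK 6,060,001.95 ÷ 1.93119 = BRL 3,137,962.58

BRL 3,137,962.58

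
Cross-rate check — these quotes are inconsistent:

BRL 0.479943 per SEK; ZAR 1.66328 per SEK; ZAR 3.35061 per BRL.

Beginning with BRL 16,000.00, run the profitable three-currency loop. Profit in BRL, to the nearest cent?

Profitable loop is BRL → SEK → ZAR → BRL:
BRL 16,000.00 ÷ 0.479943 = SEK 33,337.29
SEK 33,337.29 × 1.66328 = ZAR 55,449.25
ZAR 55,449.25 ÷ 3.35061 = BRL 16,549.00
Profit = BRL 16,549.00 − BRL 16,000.00

Profit: BRL 549.00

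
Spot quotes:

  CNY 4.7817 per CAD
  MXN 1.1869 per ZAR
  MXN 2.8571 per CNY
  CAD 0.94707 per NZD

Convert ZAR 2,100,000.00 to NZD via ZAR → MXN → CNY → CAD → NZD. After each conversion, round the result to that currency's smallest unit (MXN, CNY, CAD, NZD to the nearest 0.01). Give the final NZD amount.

ZAR 2,100,000.00 × 1.1869 = MXN 2,492,490.00
MXN 2,492,490.00 ÷ 2.8571 = CNY 872,384.59
CNY 872,384.59 ÷ 4.7817 = CAD 182,442.35
CAD 182,442.35 ÷ 0.94707 = NZD 192,638.72

NZD 192,638.72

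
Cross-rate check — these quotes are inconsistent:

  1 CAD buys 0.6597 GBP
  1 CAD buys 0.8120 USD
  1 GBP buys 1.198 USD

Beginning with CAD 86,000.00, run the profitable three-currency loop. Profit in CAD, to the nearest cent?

Profitable loop is CAD → USD → GBP → CAD:
CAD 86,000.00 × 0.8120 = USD 69,832.00
USD 69,832.00 ÷ 1.198 = GBP 58,290.48
GBP 58,290.48 ÷ 0.6597 = CAD 88,359.08
Profit = CAD 88,359.08 − CAD 86,000.00

Profit: CAD 2,359.08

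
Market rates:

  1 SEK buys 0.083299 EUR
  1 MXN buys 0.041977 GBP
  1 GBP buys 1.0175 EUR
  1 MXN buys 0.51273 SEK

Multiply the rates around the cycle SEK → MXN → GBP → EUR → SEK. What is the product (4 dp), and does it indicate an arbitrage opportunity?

Around SEK → MXN → GBP → EUR → SEK: 1 ÷ 0.51273 × 0.041977 × 1.0175 ÷ 0.083299 = 1.000040
Product ≈ 1 (deviation 0.004%, within rounding noise).

1.0000 (no arbitrage)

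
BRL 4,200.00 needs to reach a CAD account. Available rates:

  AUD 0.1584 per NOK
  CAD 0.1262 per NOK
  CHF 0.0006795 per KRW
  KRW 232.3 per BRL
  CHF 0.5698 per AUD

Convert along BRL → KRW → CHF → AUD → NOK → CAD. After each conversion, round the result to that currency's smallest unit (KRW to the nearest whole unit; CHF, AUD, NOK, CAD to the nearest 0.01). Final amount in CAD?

BRL 4,200.00 × 232.3 = KRW 975,660
KRW 975,660 × 0.0006795 = CHF 662.96
CHF 662.96 ÷ 0.5698 = AUD 1,163.50
AUD 1,163.50 ÷ 0.1584 = NOK 7,345.33
NOK 7,345.33 × 0.1262 = CAD 926.98

CAD 926.98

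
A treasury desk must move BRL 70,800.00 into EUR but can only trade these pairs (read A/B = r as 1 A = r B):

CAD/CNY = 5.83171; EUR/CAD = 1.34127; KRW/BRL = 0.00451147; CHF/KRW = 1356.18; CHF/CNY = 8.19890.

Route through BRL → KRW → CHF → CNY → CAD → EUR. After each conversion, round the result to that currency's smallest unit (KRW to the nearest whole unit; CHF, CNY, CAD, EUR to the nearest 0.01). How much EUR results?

BRL 70,800.00 ÷ 0.00451147 = KRW 15,693,333
KRW 15,693,333 ÷ 1356.18 = CHF 11,571.72
CHF 11,571.72 × 8.19890 = CNY 94,875.38
CNY 94,875.38 ÷ 5.83171 = CAD 16,268.88
CAD 16,268.88 ÷ 1.34127 = EUR 12,129.46

EUR 12,129.46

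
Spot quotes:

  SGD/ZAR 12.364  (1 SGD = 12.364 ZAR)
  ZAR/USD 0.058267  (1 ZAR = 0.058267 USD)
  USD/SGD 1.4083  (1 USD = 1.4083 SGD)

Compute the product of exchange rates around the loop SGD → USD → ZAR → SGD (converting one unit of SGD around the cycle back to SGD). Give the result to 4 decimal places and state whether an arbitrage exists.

Around SGD → USD → ZAR → SGD: 1 ÷ 1.4083 ÷ 0.058267 ÷ 12.364 = 0.985651
Product < 1; profitable direction is SGD → ZAR → USD → SGD.

0.9857 (arbitrage exists)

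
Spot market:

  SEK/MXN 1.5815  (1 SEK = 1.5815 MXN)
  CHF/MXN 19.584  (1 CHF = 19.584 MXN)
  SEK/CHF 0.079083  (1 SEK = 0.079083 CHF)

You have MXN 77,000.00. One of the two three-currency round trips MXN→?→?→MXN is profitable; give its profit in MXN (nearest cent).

Profit: MXN 1,627.67

Profitable loop is MXN → CHF → SEK → MXN:
MXN 77,000.00 ÷ 19.584 = CHF 3,931.78
CHF 3,931.78 ÷ 0.079083 = SEK 49,717.15
SEK 49,717.15 × 1.5815 = MXN 78,627.67
Profit = MXN 78,627.67 − MXN 77,000.00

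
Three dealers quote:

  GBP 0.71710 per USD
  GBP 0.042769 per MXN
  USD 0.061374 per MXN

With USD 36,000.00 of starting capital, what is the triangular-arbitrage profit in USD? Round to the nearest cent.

Profit: USD 1,045.68

Profitable loop is USD → GBP → MXN → USD:
USD 36,000.00 × 0.71710 = GBP 25,815.60
GBP 25,815.60 ÷ 0.042769 = MXN 603,605.42
MXN 603,605.42 × 0.061374 = USD 37,045.68
Profit = USD 37,045.68 − USD 36,000.00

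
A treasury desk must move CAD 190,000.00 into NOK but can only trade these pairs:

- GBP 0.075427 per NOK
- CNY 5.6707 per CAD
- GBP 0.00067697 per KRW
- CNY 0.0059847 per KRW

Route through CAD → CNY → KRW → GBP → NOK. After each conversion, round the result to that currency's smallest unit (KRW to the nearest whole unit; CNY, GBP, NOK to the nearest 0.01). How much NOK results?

CAD 190,000.00 × 5.6707 = CNY 1,077,433.00
CNY 1,077,433.00 ÷ 0.0059847 = KRW 180,031,246
KRW 180,031,246 × 0.00067697 = GBP 121,875.75
GBP 121,875.75 ÷ 0.075427 = NOK 1,615,810.65

NOK 1,615,810.65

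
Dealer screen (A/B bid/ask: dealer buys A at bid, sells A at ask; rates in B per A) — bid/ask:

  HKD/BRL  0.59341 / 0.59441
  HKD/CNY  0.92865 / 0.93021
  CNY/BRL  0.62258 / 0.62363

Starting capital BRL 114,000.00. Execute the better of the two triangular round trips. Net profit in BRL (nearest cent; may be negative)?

Best loop BRL → CNY → HKD → BRL:
BRL 114,000.00 ÷ 0.62363 (buy CNY at ask) = CNY 182,800.70
CNY 182,800.70 ÷ 0.93021 (buy HKD at ask) = HKD 196,515.52
HKD 196,515.52 × 0.59341 (sell HKD at bid) = BRL 116,614.27

Net profit: BRL 2,614.27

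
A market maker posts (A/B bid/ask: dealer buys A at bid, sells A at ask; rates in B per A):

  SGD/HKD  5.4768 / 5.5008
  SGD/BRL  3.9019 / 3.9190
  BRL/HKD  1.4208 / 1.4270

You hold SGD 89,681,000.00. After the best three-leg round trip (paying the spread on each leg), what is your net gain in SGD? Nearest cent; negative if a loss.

Best loop SGD → BRL → HKD → SGD:
SGD 89,681,000.00 × 3.9019 (sell SGD at bid) = BRL 349,926,293.90
BRL 349,926,293.90 × 1.4208 (sell BRL at bid) = HKD 497,175,278.37
HKD 497,175,278.37 ÷ 5.5008 (buy SGD at ask) = SGD 90,382,358.63

Net profit: SGD 701,358.63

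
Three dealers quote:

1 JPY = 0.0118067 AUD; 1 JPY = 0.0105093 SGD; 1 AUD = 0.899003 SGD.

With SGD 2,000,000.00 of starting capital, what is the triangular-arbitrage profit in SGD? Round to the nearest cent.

Profitable loop is SGD → JPY → AUD → SGD:
SGD 2,000,000.00 ÷ 0.0105093 = JPY 190,307,632
JPY 190,307,632 × 0.0118067 = AUD 2,246,905.12
AUD 2,246,905.12 × 0.899003 = SGD 2,019,974.45
Profit = SGD 2,019,974.45 − SGD 2,000,000.00

Profit: SGD 19,974.45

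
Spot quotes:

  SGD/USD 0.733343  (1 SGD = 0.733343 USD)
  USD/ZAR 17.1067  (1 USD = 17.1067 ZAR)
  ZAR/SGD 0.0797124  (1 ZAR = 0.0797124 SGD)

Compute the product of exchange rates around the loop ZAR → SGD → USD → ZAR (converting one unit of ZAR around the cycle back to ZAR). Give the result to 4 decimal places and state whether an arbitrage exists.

Around ZAR → SGD → USD → ZAR: 1 × 0.0797124 × 0.733343 × 17.1067 = 0.999998
Product ≈ 1 (deviation 0.000%, within rounding noise).

1.0000 (no arbitrage)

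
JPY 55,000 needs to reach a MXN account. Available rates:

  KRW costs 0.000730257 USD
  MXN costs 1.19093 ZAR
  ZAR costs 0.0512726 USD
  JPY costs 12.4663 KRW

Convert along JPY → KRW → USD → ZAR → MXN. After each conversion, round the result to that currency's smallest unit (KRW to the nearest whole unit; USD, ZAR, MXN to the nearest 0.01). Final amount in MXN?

MXN 8,199.85

JPY 55,000 × 12.4663 = KRW 685,646
KRW 685,646 × 0.000730257 = USD 500.70
USD 500.70 ÷ 0.0512726 = ZAR 9,765.45
ZAR 9,765.45 ÷ 1.19093 = MXN 8,199.85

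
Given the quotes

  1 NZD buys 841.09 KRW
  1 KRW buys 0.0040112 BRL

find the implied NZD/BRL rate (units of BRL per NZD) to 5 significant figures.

NZD/BRL = 3.3738

1 NZD × 841.09 = 841.09 KRW
841.09 KRW × 0.0040112 = 3.37378 BRL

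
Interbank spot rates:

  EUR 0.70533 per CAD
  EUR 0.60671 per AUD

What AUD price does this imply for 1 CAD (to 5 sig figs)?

CAD/AUD = 1.1625

1 CAD × 0.70533 = 0.70533 EUR
0.70533 EUR ÷ 0.60671 = 1.16255 AUD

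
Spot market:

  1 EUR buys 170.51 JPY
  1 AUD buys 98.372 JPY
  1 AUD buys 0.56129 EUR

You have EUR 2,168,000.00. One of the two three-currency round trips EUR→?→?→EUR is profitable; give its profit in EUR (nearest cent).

Profit: EUR 60,402.41

Profitable loop is EUR → AUD → JPY → EUR:
EUR 2,168,000.00 ÷ 0.56129 = AUD 3,862,530.96
AUD 3,862,530.96 × 98.372 = JPY 379,964,895
JPY 379,964,895 ÷ 170.51 = EUR 2,228,402.41
Profit = EUR 2,228,402.41 − EUR 2,168,000.00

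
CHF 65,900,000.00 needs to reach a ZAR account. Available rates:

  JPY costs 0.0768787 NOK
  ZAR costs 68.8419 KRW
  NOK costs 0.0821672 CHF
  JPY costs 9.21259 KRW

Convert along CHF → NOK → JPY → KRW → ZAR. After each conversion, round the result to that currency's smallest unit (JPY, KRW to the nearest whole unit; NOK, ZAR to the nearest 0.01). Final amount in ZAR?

CHF 65,900,000.00 ÷ 0.0821672 = NOK 802,023,191.74
NOK 802,023,191.74 ÷ 0.0768787 = JPY 10,432,319,898
JPY 10,432,319,898 × 9.21259 = KRW 96,108,685,969
KRW 96,108,685,969 ÷ 68.8419 = ZAR 1,396,078,347.18

ZAR 1,396,078,347.18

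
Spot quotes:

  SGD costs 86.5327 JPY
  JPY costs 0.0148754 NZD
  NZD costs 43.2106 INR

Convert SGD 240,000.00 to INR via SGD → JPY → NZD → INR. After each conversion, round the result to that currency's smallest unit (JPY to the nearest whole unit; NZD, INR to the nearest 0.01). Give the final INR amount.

SGD 240,000.00 × 86.5327 = JPY 20,767,848
JPY 20,767,848 × 0.0148754 = NZD 308,930.05
NZD 308,930.05 × 43.2106 = INR 13,349,052.82

INR 13,349,052.82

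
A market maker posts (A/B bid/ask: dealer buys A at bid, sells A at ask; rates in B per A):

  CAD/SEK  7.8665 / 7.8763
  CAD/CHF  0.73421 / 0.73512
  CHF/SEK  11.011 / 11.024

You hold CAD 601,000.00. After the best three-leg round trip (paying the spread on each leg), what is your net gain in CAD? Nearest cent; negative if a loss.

Net profit: CAD 15,878.00

Best loop CAD → CHF → SEK → CAD:
CAD 601,000.00 × 0.73421 (sell CAD at bid) = CHF 441,260.21
CHF 441,260.21 × 11.011 (sell CHF at bid) = SEK 4,858,716.17
SEK 4,858,716.17 ÷ 7.8763 (buy CAD at ask) = CAD 616,878.00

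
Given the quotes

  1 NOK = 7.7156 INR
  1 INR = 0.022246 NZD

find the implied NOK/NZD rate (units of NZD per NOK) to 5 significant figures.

NOK/NZD = 0.17164

1 NOK × 7.7156 = 7.7156 INR
7.7156 INR × 0.022246 = 0.171641 NZD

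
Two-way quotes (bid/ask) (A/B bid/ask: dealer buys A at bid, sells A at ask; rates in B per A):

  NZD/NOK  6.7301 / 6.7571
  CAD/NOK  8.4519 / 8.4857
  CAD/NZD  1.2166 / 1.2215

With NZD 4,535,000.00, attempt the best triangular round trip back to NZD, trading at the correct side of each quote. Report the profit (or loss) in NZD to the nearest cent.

Best loop NZD → CAD → NOK → NZD:
NZD 4,535,000.00 ÷ 1.2215 (buy CAD at ask) = CAD 3,712,648.38
CAD 3,712,648.38 × 8.4519 (sell CAD at bid) = NOK 31,378,932.87
NOK 31,378,932.87 ÷ 6.7571 (buy NZD at ask) = NZD 4,643,846.16

Net profit: NZD 108,846.16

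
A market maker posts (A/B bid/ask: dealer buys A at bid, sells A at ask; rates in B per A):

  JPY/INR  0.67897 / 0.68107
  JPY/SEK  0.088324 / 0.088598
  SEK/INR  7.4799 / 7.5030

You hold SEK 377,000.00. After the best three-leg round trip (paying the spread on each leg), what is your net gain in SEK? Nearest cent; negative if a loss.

Best loop SEK → JPY → INR → SEK:
SEK 377,000.00 ÷ 0.088598 (buy JPY at ask) = JPY 4,255,175
JPY 4,255,175 × 0.67897 (sell JPY at bid) = INR 2,889,136.21
INR 2,889,136.21 ÷ 7.5030 (buy SEK at ask) = SEK 385,064.14

Net profit: SEK 8,064.14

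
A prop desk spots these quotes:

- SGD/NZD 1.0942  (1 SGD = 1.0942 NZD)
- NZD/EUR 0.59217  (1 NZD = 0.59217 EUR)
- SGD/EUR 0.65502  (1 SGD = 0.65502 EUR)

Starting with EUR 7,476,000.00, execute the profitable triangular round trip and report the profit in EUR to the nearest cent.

Profit: EUR 81,544.99

Profitable loop is EUR → NZD → SGD → EUR:
EUR 7,476,000.00 ÷ 0.59217 = NZD 12,624,753.03
NZD 12,624,753.03 ÷ 1.0942 = SGD 11,537,884.32
SGD 11,537,884.32 × 0.65502 = EUR 7,557,544.99
Profit = EUR 7,557,544.99 − EUR 7,476,000.00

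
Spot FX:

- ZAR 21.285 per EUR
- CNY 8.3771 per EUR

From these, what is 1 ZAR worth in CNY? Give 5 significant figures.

ZAR/CNY = 0.39357

1 ZAR ÷ 21.285 = 0.0469814 EUR
0.0469814 EUR × 8.3771 = 0.393568 CNY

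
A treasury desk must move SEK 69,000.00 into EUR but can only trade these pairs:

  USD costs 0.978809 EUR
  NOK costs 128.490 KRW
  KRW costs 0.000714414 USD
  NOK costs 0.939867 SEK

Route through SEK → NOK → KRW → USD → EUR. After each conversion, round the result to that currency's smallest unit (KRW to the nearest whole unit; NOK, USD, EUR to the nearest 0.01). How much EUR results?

SEK 69,000.00 ÷ 0.939867 = NOK 73,414.64
NOK 73,414.64 × 128.490 = KRW 9,433,047
KRW 9,433,047 × 0.000714414 = USD 6,739.10
USD 6,739.10 × 0.978809 = EUR 6,596.29

EUR 6,596.29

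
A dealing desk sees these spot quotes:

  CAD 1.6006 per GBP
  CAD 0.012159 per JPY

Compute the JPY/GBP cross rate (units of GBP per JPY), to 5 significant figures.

JPY/GBP = 0.0075965

1 JPY × 0.012159 = 0.012159 CAD
0.012159 CAD ÷ 1.6006 = 0.00759653 GBP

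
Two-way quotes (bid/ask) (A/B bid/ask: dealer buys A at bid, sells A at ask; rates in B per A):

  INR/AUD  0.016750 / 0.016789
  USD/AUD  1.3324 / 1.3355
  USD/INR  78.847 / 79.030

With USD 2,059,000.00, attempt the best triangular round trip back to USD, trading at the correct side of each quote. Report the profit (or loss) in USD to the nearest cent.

Best loop USD → AUD → INR → USD:
USD 2,059,000.00 × 1.3324 (sell USD at bid) = AUD 2,743,411.60
AUD 2,743,411.60 ÷ 0.016789 (buy INR at ask) = INR 163,405,301.09
INR 163,405,301.09 ÷ 79.030 (buy USD at ask) = USD 2,067,636.35

Net profit: USD 8,636.35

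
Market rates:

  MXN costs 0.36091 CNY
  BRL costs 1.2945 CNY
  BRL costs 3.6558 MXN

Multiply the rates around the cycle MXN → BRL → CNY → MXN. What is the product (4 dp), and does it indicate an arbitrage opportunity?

0.9811 (arbitrage exists)

Around MXN → BRL → CNY → MXN: 1 ÷ 3.6558 × 1.2945 ÷ 0.36091 = 0.981117
Product < 1; profitable direction is MXN → CNY → BRL → MXN.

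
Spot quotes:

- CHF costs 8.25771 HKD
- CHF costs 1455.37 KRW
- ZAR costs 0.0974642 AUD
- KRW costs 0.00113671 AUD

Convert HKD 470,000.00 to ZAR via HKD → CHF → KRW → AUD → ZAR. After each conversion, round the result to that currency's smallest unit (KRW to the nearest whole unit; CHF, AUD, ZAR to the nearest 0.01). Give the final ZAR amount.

ZAR 966,087.04

HKD 470,000.00 ÷ 8.25771 = CHF 56,916.51
CHF 56,916.51 × 1455.37 = KRW 82,834,581
KRW 82,834,581 × 0.00113671 = AUD 94,158.90
AUD 94,158.90 ÷ 0.0974642 = ZAR 966,087.04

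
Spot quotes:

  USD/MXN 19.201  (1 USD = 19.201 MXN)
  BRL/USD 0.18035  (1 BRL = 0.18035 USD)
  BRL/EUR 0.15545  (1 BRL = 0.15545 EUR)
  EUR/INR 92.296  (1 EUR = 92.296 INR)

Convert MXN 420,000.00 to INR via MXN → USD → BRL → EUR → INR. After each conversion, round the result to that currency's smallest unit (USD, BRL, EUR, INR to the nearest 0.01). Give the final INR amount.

INR 1,740,134.94

MXN 420,000.00 ÷ 19.201 = USD 21,873.86
USD 21,873.86 ÷ 0.18035 = BRL 121,285.61
BRL 121,285.61 × 0.15545 = EUR 18,853.85
EUR 18,853.85 × 92.296 = INR 1,740,134.94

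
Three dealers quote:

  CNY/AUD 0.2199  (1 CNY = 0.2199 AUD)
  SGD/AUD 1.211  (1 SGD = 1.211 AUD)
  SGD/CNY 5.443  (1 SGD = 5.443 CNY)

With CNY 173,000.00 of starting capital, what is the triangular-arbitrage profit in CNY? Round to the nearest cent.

Profit: CNY 2,035.72

Profitable loop is CNY → SGD → AUD → CNY:
CNY 173,000.00 ÷ 5.443 = SGD 31,783.94
SGD 31,783.94 × 1.211 = AUD 38,490.35
AUD 38,490.35 ÷ 0.2199 = CNY 175,035.72
Profit = CNY 175,035.72 − CNY 173,000.00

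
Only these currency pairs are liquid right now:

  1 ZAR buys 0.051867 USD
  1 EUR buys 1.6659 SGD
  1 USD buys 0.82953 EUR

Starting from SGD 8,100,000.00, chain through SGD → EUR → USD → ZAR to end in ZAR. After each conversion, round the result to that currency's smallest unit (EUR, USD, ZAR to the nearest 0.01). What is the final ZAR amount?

ZAR 113,008,956.56

SGD 8,100,000.00 ÷ 1.6659 = EUR 4,862,236.63
EUR 4,862,236.63 ÷ 0.82953 = USD 5,861,435.55
USD 5,861,435.55 ÷ 0.051867 = ZAR 113,008,956.56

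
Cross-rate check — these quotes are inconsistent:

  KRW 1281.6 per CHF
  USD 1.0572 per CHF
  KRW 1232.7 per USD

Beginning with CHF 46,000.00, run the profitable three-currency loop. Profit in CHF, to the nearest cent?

Profitable loop is CHF → USD → KRW → CHF:
CHF 46,000.00 × 1.0572 = USD 48,631.20
USD 48,631.20 × 1232.7 = KRW 59,947,680
KRW 59,947,680 ÷ 1281.6 = CHF 46,775.66
Profit = CHF 46,775.66 − CHF 46,000.00

Profit: CHF 775.66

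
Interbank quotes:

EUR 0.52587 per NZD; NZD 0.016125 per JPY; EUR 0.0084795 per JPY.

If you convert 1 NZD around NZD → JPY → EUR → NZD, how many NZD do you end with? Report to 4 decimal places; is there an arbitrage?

Around NZD → JPY → EUR → NZD: 1 ÷ 0.016125 × 0.0084795 ÷ 0.52587 = 0.999982
Product ≈ 1 (deviation 0.002%, within rounding noise).

1.0000 (no arbitrage)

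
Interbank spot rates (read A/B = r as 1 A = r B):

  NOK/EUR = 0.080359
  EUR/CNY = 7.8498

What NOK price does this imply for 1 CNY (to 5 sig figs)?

CNY/NOK = 1.5853

1 CNY ÷ 7.8498 = 0.127392 EUR
0.127392 EUR ÷ 0.080359 = 1.58528 NOK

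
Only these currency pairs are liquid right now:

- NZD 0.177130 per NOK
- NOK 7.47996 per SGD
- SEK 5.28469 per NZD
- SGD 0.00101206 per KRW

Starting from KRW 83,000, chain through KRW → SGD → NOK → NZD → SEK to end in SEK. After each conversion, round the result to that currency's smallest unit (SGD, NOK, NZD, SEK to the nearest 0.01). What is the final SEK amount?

KRW 83,000 × 0.00101206 = SGD 84.00
SGD 84.00 × 7.47996 = NOK 628.32
NOK 628.32 × 0.177130 = NZD 111.29
NZD 111.29 × 5.28469 = SEK 588.13

SEK 588.13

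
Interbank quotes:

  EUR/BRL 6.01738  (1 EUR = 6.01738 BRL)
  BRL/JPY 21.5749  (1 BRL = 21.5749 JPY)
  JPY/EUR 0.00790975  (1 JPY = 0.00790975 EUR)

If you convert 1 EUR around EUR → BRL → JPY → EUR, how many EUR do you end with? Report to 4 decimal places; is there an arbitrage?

Around EUR → BRL → JPY → EUR: 1 × 6.01738 × 21.5749 × 0.00790975 = 1.026878
Product > 1; profitable direction is EUR → BRL → JPY → EUR.

1.0269 (arbitrage exists)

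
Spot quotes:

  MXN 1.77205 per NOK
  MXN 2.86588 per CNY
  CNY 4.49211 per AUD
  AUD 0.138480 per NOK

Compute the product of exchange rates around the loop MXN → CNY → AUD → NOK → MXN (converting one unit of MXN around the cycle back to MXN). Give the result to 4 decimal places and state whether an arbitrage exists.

Around MXN → CNY → AUD → NOK → MXN: 1 ÷ 2.86588 ÷ 4.49211 ÷ 0.138480 × 1.77205 = 0.993987
Product < 1; profitable direction is MXN → NOK → AUD → CNY → MXN.

0.9940 (arbitrage exists)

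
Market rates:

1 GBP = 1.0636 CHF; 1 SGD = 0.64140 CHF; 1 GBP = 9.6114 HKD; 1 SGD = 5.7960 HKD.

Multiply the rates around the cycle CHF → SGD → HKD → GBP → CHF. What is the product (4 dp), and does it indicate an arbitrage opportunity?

1.0000 (no arbitrage)

Around CHF → SGD → HKD → GBP → CHF: 1 ÷ 0.64140 × 5.7960 ÷ 9.6114 × 1.0636 = 0.999980
Product ≈ 1 (deviation 0.002%, within rounding noise).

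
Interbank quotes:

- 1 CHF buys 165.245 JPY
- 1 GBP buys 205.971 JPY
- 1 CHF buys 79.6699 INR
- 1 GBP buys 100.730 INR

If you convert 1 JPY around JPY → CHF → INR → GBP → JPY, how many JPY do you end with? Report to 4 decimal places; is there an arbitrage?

Around JPY → CHF → INR → GBP → JPY: 1 ÷ 165.245 × 79.6699 ÷ 100.730 × 205.971 = 0.985855
Product < 1; profitable direction is JPY → GBP → INR → CHF → JPY.

0.9859 (arbitrage exists)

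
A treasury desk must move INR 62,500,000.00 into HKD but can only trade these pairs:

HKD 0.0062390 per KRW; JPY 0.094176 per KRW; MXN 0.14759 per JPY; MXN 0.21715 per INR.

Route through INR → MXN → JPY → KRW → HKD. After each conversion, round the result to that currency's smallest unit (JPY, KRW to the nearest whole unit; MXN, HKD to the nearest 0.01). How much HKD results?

INR 62,500,000.00 × 0.21715 = MXN 13,571,875.00
MXN 13,571,875.00 ÷ 0.14759 = JPY 91,956,603
JPY 91,956,603 ÷ 0.094176 = KRW 976,433,518
KRW 976,433,518 × 0.0062390 = HKD 6,091,968.72

HKD 6,091,968.72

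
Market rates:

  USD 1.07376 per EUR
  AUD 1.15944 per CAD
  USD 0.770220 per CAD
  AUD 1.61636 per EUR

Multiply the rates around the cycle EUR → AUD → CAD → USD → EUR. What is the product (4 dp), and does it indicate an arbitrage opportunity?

Around EUR → AUD → CAD → USD → EUR: 1 × 1.61636 ÷ 1.15944 × 0.770220 ÷ 1.07376 = 0.999994
Product ≈ 1 (deviation 0.001%, within rounding noise).

1.0000 (no arbitrage)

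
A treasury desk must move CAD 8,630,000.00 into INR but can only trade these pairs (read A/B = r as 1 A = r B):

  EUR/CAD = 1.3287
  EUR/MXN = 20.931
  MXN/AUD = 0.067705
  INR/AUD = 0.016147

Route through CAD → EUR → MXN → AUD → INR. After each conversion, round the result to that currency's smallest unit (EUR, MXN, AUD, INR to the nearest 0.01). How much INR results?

CAD 8,630,000.00 ÷ 1.3287 = EUR 6,495,070.37
EUR 6,495,070.37 × 20.931 = MXN 135,948,317.91
MXN 135,948,317.91 × 0.067705 = AUD 9,204,380.86
AUD 9,204,380.86 ÷ 0.016147 = INR 570,036,592.56

INR 570,036,592.56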